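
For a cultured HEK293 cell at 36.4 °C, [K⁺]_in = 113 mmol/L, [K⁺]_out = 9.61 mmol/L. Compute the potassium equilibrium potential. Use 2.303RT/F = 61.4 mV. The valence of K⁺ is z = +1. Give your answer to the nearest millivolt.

-66 mV

E = (61.4/z) · log₁₀([K⁺]_out/[K⁺]_in) with z = +1.
= (61.4/1) · log₁₀(9.61/113) = 61.40 · log₁₀(0.08504)
= 61.40 · (-1.0704) = -65.72 mV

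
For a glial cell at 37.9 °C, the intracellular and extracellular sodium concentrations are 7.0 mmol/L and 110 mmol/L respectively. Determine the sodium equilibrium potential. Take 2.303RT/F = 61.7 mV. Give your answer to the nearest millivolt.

E = (61.7/z) · log₁₀([Na⁺]_out/[Na⁺]_in) with z = +1.
= (61.7/1) · log₁₀(110/7.0) = 61.70 · log₁₀(15.71)
= 61.70 · (1.1963) = 73.81 mV

74 mV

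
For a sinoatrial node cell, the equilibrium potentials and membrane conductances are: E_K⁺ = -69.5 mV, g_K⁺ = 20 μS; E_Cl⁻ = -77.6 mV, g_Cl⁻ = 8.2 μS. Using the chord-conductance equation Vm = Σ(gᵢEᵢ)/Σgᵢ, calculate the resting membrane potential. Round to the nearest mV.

Σ gᵢEᵢ = 20·(-69.5) + 8.2·(-77.6) = -2026.32
Σ gᵢ = 20 + 8.2 = 28.2
Vm = -2026.32 / 28.2 = -71.86 mV

-72 mV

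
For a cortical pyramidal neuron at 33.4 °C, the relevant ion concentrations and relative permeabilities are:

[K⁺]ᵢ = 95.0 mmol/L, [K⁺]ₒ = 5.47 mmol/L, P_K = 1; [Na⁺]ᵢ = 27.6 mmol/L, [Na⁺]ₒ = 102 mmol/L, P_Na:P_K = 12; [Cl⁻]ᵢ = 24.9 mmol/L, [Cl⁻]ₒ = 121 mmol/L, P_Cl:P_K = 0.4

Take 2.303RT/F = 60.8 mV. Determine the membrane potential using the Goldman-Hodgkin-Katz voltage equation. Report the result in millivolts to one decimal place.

25.3 mV

Vm = 60.8 · log₁₀[(Σ P·[cation]ₒ + Σ P·[anion]ᵢ) / (Σ P·[cation]ᵢ + Σ P·[anion]ₒ)]
Numerator = 1×5.47 + 12×102 + 0.4×24.9 = 1239
Denominator = 1×95.0 + 12×27.6 + 0.4×121 = 474.6
Vm = 60.8 · log₁₀(2.6115) = 60.8 × (0.4169) = 25.35 mV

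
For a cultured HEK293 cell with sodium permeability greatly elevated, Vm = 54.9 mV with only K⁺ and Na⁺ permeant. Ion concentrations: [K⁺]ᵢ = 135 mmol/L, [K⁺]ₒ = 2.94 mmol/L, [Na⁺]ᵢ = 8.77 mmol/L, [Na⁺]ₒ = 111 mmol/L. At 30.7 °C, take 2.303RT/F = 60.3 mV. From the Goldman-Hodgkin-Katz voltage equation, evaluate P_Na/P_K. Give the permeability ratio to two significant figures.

28

Let α = P_Na/P_K. GHK: Vm = 60.3·log₁₀[(Kₒ + α·Naₒ)/(Kᵢ + α·Naᵢ)].
10^(Vm/60.3) = 10^(54.9/60.3) = 8.1367
So 8.1367·(Kᵢ + α·Naᵢ) = Kₒ + α·Naₒ → α = (8.1367·135.0 − 2.94) / (111.0 − 8.1367·8.77)
α = (1098 − 2.94) / (111.0 − 71.36) = 1096/39.64 = 27.64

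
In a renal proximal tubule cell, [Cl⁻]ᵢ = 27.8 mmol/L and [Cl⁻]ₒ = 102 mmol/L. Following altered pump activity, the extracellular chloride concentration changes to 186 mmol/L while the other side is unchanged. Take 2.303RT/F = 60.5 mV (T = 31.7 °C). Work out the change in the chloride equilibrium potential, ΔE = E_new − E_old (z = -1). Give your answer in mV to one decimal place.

-15.8 mV

E_old = (60.5/-1)·log₁₀(102/27.8) = -34.16 mV
E_new = (60.5/-1)·log₁₀(186/27.8) = -49.94 mV
ΔE = -49.94 − (-34.16) = -15.79 mV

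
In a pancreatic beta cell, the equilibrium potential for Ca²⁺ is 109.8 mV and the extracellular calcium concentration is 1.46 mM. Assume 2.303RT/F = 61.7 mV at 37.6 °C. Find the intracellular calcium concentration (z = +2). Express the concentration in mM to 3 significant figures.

0.000403 mM

Nernst: E = (61.7/2) · log₁₀([out]/[in]), so log₁₀([out]/[in]) = 109.8 × 2 / 61.7 = 3.5592.
[out]/[in] = 10^(3.5592) = 3624.
[in] = 1.46 / 3624 = 0.0004029 mM.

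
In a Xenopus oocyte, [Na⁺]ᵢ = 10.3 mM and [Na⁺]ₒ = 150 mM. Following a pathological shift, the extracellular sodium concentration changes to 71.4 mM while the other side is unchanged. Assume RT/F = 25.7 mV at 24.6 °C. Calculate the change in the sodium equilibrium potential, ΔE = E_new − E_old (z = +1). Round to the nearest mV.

-19 mV

E_old = (25.7/1)·ln(150/10.3) = 68.84 mV
E_new = (25.7/1)·ln(71.4/10.3) = 49.76 mV
ΔE = 49.76 − (68.84) = -19.08 mV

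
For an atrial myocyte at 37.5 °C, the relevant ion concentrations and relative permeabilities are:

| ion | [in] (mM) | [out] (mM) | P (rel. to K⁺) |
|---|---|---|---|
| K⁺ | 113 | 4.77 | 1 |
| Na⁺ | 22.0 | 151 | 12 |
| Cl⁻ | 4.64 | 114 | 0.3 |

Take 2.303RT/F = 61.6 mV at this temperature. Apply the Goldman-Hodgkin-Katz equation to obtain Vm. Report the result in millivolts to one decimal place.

39.8 mV

Vm = 61.6 · log₁₀[(Σ P·[cation]ₒ + Σ P·[anion]ᵢ) / (Σ P·[cation]ᵢ + Σ P·[anion]ₒ)]
Numerator = 1×4.77 + 12×151 + 0.3×4.64 = 1818
Denominator = 1×113 + 12×22.0 + 0.3×114 = 411.2
Vm = 61.6 · log₁₀(4.4216) = 61.6 × (0.6456) = 39.77 mV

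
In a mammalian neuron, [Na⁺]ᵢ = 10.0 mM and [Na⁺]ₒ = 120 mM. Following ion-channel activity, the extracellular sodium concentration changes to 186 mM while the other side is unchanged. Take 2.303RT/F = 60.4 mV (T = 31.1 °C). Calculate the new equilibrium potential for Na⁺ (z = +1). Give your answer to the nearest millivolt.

After the shift: [Na⁺]_out = 186, [Na⁺]_in = 10.0 mM.
E_new = (60.4/1)·log₁₀(186/10.0) = 60.40 · (1.2695) = 76.68 mV

77 mV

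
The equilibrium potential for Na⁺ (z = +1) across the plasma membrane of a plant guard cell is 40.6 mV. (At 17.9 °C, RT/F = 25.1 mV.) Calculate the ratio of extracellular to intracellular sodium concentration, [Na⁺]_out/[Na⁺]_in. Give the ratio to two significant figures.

5.0

ln([out]/[in]) = E·z/(25.1) = 40.6 × 1 / 25.1 = 1.6175
[out]/[in] = e^(1.6175) = 5.041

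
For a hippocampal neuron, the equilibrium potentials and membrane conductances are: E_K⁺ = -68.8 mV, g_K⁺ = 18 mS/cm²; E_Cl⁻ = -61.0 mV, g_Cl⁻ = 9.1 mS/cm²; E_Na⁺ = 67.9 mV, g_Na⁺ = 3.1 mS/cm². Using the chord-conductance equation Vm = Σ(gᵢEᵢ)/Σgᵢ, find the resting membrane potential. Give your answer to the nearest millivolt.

-52 mV

Σ gᵢEᵢ = 18·(-68.8) + 9.1·(-61.0) + 3.1·(67.9) = -1583.01
Σ gᵢ = 18 + 9.1 + 3.1 = 30.2
Vm = -1583.01 / 30.2 = -52.42 mV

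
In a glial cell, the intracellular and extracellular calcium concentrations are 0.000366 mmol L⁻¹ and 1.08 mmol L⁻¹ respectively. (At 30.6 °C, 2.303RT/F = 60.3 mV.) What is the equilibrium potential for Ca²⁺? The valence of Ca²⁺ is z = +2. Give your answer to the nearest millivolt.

105 mV

E = (60.3/z) · log₁₀([Ca²⁺]_out/[Ca²⁺]_in) with z = +2.
= (60.3/2) · log₁₀(1.08/0.000366) = 30.15 · log₁₀(2951)
= 30.15 · (3.4699) = 104.62 mV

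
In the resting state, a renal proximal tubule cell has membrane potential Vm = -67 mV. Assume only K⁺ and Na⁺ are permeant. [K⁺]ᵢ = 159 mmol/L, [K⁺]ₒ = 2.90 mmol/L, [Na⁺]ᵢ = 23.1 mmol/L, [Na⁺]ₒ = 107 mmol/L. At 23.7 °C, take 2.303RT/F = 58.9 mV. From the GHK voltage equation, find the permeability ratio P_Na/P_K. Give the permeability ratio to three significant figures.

Let α = P_Na/P_K. GHK: Vm = 58.9·log₁₀[(Kₒ + α·Naₒ)/(Kᵢ + α·Naᵢ)].
10^(Vm/58.9) = 10^(-67.0/58.9) = 0.072858
So 0.072858·(Kᵢ + α·Naᵢ) = Kₒ + α·Naₒ → α = (0.072858·159.0 − 2.9) / (107.0 − 0.072858·23.1)
α = (11.58 − 2.9) / (107.0 − 1.683) = 8.684/105.3 = 0.08246

0.0825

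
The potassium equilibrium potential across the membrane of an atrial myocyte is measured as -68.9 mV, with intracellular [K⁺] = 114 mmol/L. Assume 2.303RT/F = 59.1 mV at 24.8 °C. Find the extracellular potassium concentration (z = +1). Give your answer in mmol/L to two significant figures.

Nernst: E = (59.1/1) · log₁₀([out]/[in]), so log₁₀([out]/[in]) = -68.9 × 1 / 59.1 = -1.1658.
[out]/[in] = 10^(-1.1658) = 0.06826.
[out] = 0.06826 × 114 = 7.782 mmol/L.

7.8 mmol/L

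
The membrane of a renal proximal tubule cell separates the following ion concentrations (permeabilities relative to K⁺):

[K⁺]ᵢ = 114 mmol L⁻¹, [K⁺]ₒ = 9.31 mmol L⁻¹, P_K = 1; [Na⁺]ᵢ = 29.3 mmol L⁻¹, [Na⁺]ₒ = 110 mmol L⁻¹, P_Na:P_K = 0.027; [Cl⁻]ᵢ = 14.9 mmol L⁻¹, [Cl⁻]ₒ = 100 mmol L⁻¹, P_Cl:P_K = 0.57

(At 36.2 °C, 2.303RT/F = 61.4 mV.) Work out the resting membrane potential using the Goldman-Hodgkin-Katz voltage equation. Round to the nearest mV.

Vm = 61.4 · log₁₀[(Σ P·[cation]ₒ + Σ P·[anion]ᵢ) / (Σ P·[cation]ᵢ + Σ P·[anion]ₒ)]
Numerator = 1×9.31 + 0.027×110 + 0.57×14.9 = 20.77
Denominator = 1×114 + 0.027×29.3 + 0.57×100 = 171.8
Vm = 61.4 · log₁₀(0.12092) = 61.4 × (-0.9175) = -56.33 mV

-56 mV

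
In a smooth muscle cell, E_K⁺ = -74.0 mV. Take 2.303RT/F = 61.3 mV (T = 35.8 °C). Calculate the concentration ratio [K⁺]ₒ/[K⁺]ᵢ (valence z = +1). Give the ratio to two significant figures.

0.062

log₁₀([out]/[in]) = E·z/(61.3) = -74.0 × 1 / 61.3 = -1.2072
[out]/[in] = 10^(-1.2072) = 0.06206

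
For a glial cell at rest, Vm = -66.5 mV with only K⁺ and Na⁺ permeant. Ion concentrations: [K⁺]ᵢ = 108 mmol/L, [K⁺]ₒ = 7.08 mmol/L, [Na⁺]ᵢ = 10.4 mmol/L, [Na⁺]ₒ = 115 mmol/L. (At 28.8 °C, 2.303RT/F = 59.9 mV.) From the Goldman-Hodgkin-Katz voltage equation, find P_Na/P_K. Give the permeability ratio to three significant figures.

Let α = P_Na/P_K. GHK: Vm = 59.9·log₁₀[(Kₒ + α·Naₒ)/(Kᵢ + α·Naᵢ)].
10^(Vm/59.9) = 10^(-66.5/59.9) = 0.077592
So 0.077592·(Kᵢ + α·Naᵢ) = Kₒ + α·Naₒ → α = (0.077592·108.0 − 7.08) / (115.0 − 0.077592·10.4)
α = (8.38 − 7.08) / (115.0 − 0.807) = 1.3/114.2 = 0.01138

0.0114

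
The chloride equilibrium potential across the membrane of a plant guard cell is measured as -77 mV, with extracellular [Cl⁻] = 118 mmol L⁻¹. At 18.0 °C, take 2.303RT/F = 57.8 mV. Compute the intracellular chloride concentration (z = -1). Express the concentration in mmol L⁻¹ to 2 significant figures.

Nernst: E = (57.8/-1) · log₁₀([out]/[in]), so log₁₀([out]/[in]) = -77.0 × -1 / 57.8 = 1.3322.
[out]/[in] = 10^(1.3322) = 21.49.
[in] = 118 / 21.49 = 5.492 mmol L⁻¹.

5.5 mmol L⁻¹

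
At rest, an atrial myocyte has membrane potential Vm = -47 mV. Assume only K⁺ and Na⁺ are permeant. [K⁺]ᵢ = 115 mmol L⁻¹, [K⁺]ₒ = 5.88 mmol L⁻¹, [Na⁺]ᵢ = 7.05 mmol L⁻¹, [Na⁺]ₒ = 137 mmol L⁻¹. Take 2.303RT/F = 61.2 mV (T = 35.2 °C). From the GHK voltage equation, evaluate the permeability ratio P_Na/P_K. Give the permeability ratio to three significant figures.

Let α = P_Na/P_K. GHK: Vm = 61.2·log₁₀[(Kₒ + α·Naₒ)/(Kᵢ + α·Naᵢ)].
10^(Vm/61.2) = 10^(-47.0/61.2) = 0.17062
So 0.17062·(Kᵢ + α·Naᵢ) = Kₒ + α·Naₒ → α = (0.17062·115.0 − 5.88) / (137.0 − 0.17062·7.05)
α = (19.62 − 5.88) / (137.0 − 1.203) = 13.74/135.8 = 0.1012

0.101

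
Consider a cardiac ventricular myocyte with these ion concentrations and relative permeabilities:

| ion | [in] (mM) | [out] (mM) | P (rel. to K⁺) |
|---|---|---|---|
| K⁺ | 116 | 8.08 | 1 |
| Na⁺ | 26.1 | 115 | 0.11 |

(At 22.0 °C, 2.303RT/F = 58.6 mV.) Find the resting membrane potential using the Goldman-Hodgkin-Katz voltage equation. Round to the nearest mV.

-44 mV

Vm = 58.6 · log₁₀[(Σ P·[cation]ₒ + Σ P·[anion]ᵢ) / (Σ P·[cation]ᵢ + Σ P·[anion]ₒ)]
Numerator = 1×8.08 + 0.11×115 = 20.73
Denominator = 1×116 + 0.11×26.1 = 118.9
Vm = 58.6 · log₁₀(0.17439) = 58.6 × (-0.7585) = -44.45 mV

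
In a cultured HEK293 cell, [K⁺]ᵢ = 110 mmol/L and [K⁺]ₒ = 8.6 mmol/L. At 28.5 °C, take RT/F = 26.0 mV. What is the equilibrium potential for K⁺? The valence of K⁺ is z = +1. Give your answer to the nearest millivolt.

E = (26.0/z) · ln([K⁺]_out/[K⁺]_in) with z = +1.
= (26.0/1) · ln(8.6/110) = 26.00 · ln(0.07818)
= 26.00 · (-2.5487) = -66.27 mV

-66 mV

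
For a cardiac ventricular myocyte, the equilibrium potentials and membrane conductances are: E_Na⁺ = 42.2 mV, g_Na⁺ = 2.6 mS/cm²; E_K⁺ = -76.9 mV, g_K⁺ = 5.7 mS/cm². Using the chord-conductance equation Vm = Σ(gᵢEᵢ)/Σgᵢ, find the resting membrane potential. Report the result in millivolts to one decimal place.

Σ gᵢEᵢ = 2.6·(42.2) + 5.7·(-76.9) = -328.61
Σ gᵢ = 2.6 + 5.7 = 8.3
Vm = -328.61 / 8.3 = -39.59 mV

-39.6 mV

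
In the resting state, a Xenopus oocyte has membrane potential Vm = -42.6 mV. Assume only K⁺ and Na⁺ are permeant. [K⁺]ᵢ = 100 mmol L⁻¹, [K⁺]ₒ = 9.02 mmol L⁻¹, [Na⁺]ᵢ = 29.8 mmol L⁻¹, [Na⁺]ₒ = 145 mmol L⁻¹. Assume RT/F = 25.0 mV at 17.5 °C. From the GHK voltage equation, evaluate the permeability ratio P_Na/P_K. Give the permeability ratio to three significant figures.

Let α = P_Na/P_K. GHK: Vm = 25.0·ln[(Kₒ + α·Naₒ)/(Kᵢ + α·Naᵢ)].
e^(Vm/25.0) = e^(-42.6/25.0) = 0.18195
So 0.18195·(Kᵢ + α·Naᵢ) = Kₒ + α·Naₒ → α = (0.18195·100.0 − 9.02) / (145.0 − 0.18195·29.8)
α = (18.2 − 9.02) / (145.0 − 5.422) = 9.175/139.6 = 0.06574

0.0657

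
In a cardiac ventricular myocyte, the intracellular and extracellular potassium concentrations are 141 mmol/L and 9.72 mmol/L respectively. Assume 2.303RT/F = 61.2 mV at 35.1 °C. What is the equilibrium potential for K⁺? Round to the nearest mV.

E = (61.2/z) · log₁₀([K⁺]_out/[K⁺]_in) with z = +1.
= (61.2/1) · log₁₀(9.72/141) = 61.20 · log₁₀(0.06894)
= 61.20 · (-1.1616) = -71.09 mV

-71 mV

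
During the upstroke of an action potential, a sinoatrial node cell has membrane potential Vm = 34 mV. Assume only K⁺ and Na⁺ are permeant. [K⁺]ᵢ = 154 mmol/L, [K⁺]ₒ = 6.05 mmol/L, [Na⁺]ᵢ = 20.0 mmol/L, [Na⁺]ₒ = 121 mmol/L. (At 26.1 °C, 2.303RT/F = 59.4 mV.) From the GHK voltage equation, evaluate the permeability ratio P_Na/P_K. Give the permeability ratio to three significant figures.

Let α = P_Na/P_K. GHK: Vm = 59.4·log₁₀[(Kₒ + α·Naₒ)/(Kᵢ + α·Naᵢ)].
10^(Vm/59.4) = 10^(34.0/59.4) = 3.7359
So 3.7359·(Kᵢ + α·Naᵢ) = Kₒ + α·Naₒ → α = (3.7359·154.0 − 6.05) / (121.0 − 3.7359·20.0)
α = (575.3 − 6.05) / (121.0 − 74.72) = 569.3/46.28 = 12.3

12.3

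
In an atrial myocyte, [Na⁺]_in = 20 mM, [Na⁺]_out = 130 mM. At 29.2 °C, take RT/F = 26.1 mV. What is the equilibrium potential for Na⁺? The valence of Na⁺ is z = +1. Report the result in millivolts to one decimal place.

E = (26.1/z) · ln([Na⁺]_out/[Na⁺]_in) with z = +1.
= (26.1/1) · ln(130/20) = 26.10 · ln(6.5)
= 26.10 · (1.8718) = 48.85 mV

48.9 mV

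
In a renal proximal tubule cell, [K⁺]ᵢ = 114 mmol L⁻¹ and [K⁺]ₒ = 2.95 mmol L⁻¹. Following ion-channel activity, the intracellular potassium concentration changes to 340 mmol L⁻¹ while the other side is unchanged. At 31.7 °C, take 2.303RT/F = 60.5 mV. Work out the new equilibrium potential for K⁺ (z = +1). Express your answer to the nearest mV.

After the shift: [K⁺]_out = 2.95, [K⁺]_in = 340 mmol L⁻¹.
E_new = (60.5/1)·log₁₀(2.95/340) = 60.50 · (-2.0617) = -124.73 mV

-125 mV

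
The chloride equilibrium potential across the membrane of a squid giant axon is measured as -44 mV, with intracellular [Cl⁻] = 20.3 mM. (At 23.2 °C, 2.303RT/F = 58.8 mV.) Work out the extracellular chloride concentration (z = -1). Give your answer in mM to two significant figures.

110 mM

Nernst: E = (58.8/-1) · log₁₀([out]/[in]), so log₁₀([out]/[in]) = -44.0 × -1 / 58.8 = 0.7483.
[out]/[in] = 10^(0.7483) = 5.601.
[out] = 5.601 × 20.3 = 113.7 mM.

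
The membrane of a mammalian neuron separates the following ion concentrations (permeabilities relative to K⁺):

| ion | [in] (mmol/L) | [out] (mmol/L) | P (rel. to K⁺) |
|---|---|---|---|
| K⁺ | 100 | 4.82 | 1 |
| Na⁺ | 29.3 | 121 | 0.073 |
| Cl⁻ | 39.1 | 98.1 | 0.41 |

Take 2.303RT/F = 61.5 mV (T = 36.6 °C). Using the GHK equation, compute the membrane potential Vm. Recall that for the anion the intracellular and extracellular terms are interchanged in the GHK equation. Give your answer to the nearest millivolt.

-42 mV

Vm = 61.5 · log₁₀[(Σ P·[cation]ₒ + Σ P·[anion]ᵢ) / (Σ P·[cation]ᵢ + Σ P·[anion]ₒ)]
Numerator = 1×4.82 + 0.073×121 + 0.41×39.1 = 29.68
Denominator = 1×100 + 0.073×29.3 + 0.41×98.1 = 142.4
Vm = 61.5 · log₁₀(0.20851) = 61.5 × (-0.6809) = -41.87 mV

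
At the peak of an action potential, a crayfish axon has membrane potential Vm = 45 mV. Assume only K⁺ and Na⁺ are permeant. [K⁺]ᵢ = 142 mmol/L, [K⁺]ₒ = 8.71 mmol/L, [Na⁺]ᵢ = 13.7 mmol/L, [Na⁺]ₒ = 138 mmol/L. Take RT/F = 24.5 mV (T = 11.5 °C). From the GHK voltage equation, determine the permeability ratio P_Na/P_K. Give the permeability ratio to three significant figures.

Let α = P_Na/P_K. GHK: Vm = 24.5·ln[(Kₒ + α·Naₒ)/(Kᵢ + α·Naᵢ)].
e^(Vm/24.5) = e^(45.0/24.5) = 6.276
So 6.276·(Kᵢ + α·Naᵢ) = Kₒ + α·Naₒ → α = (6.276·142.0 − 8.71) / (138.0 − 6.276·13.7)
α = (891.2 − 8.71) / (138.0 − 85.98) = 882.5/52.02 = 16.96

17.0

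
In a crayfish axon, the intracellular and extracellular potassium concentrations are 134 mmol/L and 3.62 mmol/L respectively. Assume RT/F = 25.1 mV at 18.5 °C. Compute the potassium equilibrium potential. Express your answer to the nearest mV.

E = (25.1/z) · ln([K⁺]_out/[K⁺]_in) with z = +1.
= (25.1/1) · ln(3.62/134) = 25.10 · ln(0.02701)
= 25.10 · (-3.6114) = -90.65 mV

-91 mV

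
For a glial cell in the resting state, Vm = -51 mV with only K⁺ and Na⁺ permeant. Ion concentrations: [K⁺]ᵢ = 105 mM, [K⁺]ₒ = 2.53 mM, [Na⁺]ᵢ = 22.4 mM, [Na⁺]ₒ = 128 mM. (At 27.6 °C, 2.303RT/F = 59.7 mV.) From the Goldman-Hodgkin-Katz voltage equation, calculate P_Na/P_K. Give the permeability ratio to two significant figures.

0.097

Let α = P_Na/P_K. GHK: Vm = 59.7·log₁₀[(Kₒ + α·Naₒ)/(Kᵢ + α·Naᵢ)].
10^(Vm/59.7) = 10^(-51.0/59.7) = 0.13987
So 0.13987·(Kᵢ + α·Naᵢ) = Kₒ + α·Naₒ → α = (0.13987·105.0 − 2.53) / (128.0 − 0.13987·22.4)
α = (14.69 − 2.53) / (128.0 − 3.133) = 12.16/124.9 = 0.09736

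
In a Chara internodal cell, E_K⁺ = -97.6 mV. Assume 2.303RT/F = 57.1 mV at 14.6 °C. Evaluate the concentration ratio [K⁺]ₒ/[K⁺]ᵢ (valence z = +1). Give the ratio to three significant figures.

log₁₀([out]/[in]) = E·z/(57.1) = -97.6 × 1 / 57.1 = -1.7093
[out]/[in] = 10^(-1.7093) = 0.01953

0.0195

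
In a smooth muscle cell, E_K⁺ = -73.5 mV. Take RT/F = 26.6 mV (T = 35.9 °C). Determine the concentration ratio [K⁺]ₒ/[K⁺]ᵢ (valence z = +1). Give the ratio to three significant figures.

ln([out]/[in]) = E·z/(26.6) = -73.5 × 1 / 26.6 = -2.7632
[out]/[in] = e^(-2.7632) = 0.06309

0.0631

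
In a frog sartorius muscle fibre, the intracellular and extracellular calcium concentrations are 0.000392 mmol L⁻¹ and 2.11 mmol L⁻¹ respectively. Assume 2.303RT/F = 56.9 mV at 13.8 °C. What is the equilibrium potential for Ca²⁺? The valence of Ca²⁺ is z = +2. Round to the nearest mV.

106 mV

E = (56.9/z) · log₁₀([Ca²⁺]_out/[Ca²⁺]_in) with z = +2.
= (56.9/2) · log₁₀(2.11/0.000392) = 28.45 · log₁₀(5383)
= 28.45 · (3.7310) = 106.15 mV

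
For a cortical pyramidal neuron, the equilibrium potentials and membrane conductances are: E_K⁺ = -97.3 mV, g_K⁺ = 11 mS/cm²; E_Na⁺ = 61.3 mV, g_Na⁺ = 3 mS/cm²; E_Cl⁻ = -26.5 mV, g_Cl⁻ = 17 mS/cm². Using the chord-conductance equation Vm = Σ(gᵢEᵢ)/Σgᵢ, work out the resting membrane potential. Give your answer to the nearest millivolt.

-43 mV

Σ gᵢEᵢ = 11·(-97.3) + 3·(61.3) + 17·(-26.5) = -1336.90
Σ gᵢ = 11 + 3 + 17 = 31
Vm = -1336.90 / 31 = -43.13 mV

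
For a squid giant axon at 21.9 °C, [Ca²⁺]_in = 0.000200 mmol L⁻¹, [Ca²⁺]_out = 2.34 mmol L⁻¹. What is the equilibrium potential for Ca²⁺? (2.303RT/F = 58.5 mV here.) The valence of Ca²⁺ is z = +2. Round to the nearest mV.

119 mV

E = (58.5/z) · log₁₀([Ca²⁺]_out/[Ca²⁺]_in) with z = +2.
= (58.5/2) · log₁₀(2.34/0.000200) = 29.25 · log₁₀(1.17e+04)
= 29.25 · (4.0682) = 118.99 mV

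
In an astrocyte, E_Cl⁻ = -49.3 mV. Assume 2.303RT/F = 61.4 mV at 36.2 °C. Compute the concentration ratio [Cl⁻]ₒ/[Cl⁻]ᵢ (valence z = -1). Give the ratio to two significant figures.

log₁₀([out]/[in]) = E·z/(61.4) = -49.3 × -1 / 61.4 = 0.8029
[out]/[in] = 10^(0.8029) = 6.352

6.4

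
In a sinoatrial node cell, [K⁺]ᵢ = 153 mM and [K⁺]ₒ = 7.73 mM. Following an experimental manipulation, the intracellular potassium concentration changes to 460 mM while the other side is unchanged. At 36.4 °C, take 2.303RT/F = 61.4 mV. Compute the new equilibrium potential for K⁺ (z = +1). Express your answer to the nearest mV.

After the shift: [K⁺]_out = 7.73, [K⁺]_in = 460 mM.
E_new = (61.4/1)·log₁₀(7.73/460) = 61.40 · (-1.7746) = -108.96 mV

-109 mV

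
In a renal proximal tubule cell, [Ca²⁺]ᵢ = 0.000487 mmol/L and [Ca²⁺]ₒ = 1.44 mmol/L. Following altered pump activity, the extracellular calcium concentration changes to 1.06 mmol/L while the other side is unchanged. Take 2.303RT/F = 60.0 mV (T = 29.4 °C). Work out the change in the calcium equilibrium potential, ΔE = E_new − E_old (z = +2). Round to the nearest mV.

E_old = (60.0/2)·log₁₀(1.44/0.000487) = 104.13 mV
E_new = (60.0/2)·log₁₀(1.06/0.000487) = 100.13 mV
ΔE = 100.13 − (104.13) = -3.99 mV

-4 mV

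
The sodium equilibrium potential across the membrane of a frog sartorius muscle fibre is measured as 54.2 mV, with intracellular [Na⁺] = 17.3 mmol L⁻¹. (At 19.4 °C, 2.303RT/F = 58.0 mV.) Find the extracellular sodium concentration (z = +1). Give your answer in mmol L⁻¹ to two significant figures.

150 mmol L⁻¹

Nernst: E = (58.0/1) · log₁₀([out]/[in]), so log₁₀([out]/[in]) = 54.2 × 1 / 58.0 = 0.9345.
[out]/[in] = 10^(0.9345) = 8.6.
[out] = 8.6 × 17.3 = 148.8 mmol L⁻¹.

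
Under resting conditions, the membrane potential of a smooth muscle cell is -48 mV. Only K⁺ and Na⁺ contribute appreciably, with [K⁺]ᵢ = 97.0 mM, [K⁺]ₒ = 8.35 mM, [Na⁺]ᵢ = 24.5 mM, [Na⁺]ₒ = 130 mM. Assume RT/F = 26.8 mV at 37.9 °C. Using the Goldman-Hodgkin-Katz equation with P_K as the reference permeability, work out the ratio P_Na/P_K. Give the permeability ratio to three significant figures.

Let α = P_Na/P_K. GHK: Vm = 26.8·ln[(Kₒ + α·Naₒ)/(Kᵢ + α·Naᵢ)].
e^(Vm/26.8) = e^(-48.0/26.8) = 0.16679
So 0.16679·(Kᵢ + α·Naᵢ) = Kₒ + α·Naₒ → α = (0.16679·97.0 − 8.35) / (130.0 − 0.16679·24.5)
α = (16.18 − 8.35) / (130.0 − 4.086) = 7.828/125.9 = 0.06217

0.0622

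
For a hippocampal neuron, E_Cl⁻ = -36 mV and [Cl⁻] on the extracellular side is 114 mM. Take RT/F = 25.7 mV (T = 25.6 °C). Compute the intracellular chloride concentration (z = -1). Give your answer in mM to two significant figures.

28 mM

Nernst: E = (25.7/-1) · ln([out]/[in]), so ln([out]/[in]) = -36.0 × -1 / 25.7 = 1.4008.
[out]/[in] = e^(1.4008) = 4.058.
[in] = 114 / 4.058 = 28.09 mM.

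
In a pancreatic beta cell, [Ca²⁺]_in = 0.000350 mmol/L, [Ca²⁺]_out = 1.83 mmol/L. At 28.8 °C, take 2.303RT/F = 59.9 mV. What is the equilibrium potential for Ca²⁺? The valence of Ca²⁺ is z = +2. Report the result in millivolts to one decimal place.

E = (59.9/z) · log₁₀([Ca²⁺]_out/[Ca²⁺]_in) with z = +2.
= (59.9/2) · log₁₀(1.83/0.000350) = 29.95 · log₁₀(5229)
= 29.95 · (3.7184) = 111.37 mV

111.4 mV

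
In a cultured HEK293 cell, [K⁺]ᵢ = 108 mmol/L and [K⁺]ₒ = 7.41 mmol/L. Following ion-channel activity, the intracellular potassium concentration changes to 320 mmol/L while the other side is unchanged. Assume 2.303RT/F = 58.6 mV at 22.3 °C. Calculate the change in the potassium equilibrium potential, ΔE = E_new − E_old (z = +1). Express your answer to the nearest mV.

-28 mV

E_old = (58.6/1)·log₁₀(7.41/108) = -68.19 mV
E_new = (58.6/1)·log₁₀(7.41/320) = -95.83 mV
ΔE = -95.83 − (-68.19) = -27.64 mV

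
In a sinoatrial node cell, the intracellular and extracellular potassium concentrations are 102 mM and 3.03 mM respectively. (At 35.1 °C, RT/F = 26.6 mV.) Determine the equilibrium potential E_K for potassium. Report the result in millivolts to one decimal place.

E = (26.6/z) · ln([K⁺]_out/[K⁺]_in) with z = +1.
= (26.6/1) · ln(3.03/102) = 26.60 · ln(0.02971)
= 26.60 · (-3.5164) = -93.54 mV

-93.5 mV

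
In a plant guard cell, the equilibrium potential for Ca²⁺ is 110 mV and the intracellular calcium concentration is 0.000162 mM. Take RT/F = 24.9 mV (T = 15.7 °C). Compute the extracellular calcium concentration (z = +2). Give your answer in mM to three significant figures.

1.11 mM

Nernst: E = (24.9/2) · ln([out]/[in]), so ln([out]/[in]) = 110.0 × 2 / 24.9 = 8.8353.
[out]/[in] = e^(8.8353) = 6873.
[out] = 6873 × 0.000162 = 1.113 mM.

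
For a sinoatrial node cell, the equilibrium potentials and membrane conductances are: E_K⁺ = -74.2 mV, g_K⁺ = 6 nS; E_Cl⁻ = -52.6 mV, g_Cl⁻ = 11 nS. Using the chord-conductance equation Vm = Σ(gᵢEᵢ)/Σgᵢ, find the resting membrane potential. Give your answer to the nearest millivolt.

-60 mV

Σ gᵢEᵢ = 6·(-74.2) + 11·(-52.6) = -1023.80
Σ gᵢ = 6 + 11 = 17
Vm = -1023.80 / 17 = -60.22 mV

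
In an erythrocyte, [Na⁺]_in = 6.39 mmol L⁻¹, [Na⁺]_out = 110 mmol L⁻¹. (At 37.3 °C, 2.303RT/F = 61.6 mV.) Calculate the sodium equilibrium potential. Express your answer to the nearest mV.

E = (61.6/z) · log₁₀([Na⁺]_out/[Na⁺]_in) with z = +1.
= (61.6/1) · log₁₀(110/6.39) = 61.60 · log₁₀(17.21)
= 61.60 · (1.2359) = 76.13 mV

76 mV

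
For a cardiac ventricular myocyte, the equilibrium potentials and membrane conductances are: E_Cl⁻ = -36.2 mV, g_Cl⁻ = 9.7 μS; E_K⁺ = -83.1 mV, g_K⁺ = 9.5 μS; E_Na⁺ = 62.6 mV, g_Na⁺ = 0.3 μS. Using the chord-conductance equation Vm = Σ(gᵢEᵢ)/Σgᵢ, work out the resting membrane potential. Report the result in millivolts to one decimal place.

-57.5 mV

Σ gᵢEᵢ = 9.7·(-36.2) + 9.5·(-83.1) + 0.3·(62.6) = -1121.81
Σ gᵢ = 9.7 + 9.5 + 0.3 = 19.5
Vm = -1121.81 / 19.5 = -57.53 mV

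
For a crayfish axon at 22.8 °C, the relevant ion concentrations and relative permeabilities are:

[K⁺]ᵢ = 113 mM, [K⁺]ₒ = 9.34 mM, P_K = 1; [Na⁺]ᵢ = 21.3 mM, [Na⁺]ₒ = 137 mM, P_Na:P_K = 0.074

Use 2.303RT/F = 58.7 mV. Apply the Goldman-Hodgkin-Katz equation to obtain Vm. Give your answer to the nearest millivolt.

Vm = 58.7 · log₁₀[(Σ P·[cation]ₒ + Σ P·[anion]ᵢ) / (Σ P·[cation]ᵢ + Σ P·[anion]ₒ)]
Numerator = 1×9.34 + 0.074×137 = 19.48
Denominator = 1×113 + 0.074×21.3 = 114.6
Vm = 58.7 · log₁₀(0.17) = 58.7 × (-0.7696) = -45.17 mV

-45 mV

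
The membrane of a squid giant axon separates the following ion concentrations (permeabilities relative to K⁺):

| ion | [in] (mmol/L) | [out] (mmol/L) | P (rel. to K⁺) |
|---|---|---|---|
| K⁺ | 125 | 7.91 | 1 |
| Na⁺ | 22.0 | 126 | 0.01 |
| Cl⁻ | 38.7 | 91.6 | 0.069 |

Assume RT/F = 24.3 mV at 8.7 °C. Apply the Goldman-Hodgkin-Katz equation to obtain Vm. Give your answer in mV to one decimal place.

-58.5 mV

Vm = 24.3 · ln[(Σ P·[cation]ₒ + Σ P·[anion]ᵢ) / (Σ P·[cation]ᵢ + Σ P·[anion]ₒ)]
Numerator = 1×7.91 + 0.01×126 + 0.069×38.7 = 11.84
Denominator = 1×125 + 0.01×22.0 + 0.069×91.6 = 131.5
Vm = 24.3 · ln(0.090013) = 24.3 × (-2.4078) = -58.51 mV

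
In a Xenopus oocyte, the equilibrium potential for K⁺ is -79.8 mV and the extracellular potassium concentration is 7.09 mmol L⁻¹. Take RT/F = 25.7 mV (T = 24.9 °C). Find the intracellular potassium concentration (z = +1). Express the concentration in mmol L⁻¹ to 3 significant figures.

158 mmol L⁻¹

Nernst: E = (25.7/1) · ln([out]/[in]), so ln([out]/[in]) = -79.8 × 1 / 25.7 = -3.1051.
[out]/[in] = e^(-3.1051) = 0.04482.
[in] = 7.09 / 0.04482 = 158.2 mmol L⁻¹.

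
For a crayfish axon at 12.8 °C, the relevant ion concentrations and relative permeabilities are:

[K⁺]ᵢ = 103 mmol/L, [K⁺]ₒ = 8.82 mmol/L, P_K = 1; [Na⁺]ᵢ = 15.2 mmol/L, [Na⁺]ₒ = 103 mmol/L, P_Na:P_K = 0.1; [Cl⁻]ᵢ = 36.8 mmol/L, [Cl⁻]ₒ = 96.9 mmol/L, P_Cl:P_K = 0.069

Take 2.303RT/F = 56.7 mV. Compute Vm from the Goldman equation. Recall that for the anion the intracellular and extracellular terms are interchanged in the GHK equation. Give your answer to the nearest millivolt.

-40 mV

Vm = 56.7 · log₁₀[(Σ P·[cation]ₒ + Σ P·[anion]ᵢ) / (Σ P·[cation]ᵢ + Σ P·[anion]ₒ)]
Numerator = 1×8.82 + 0.1×103 + 0.069×36.8 = 21.66
Denominator = 1×103 + 0.1×15.2 + 0.069×96.9 = 111.2
Vm = 56.7 · log₁₀(0.19477) = 56.7 × (-0.7105) = -40.28 mV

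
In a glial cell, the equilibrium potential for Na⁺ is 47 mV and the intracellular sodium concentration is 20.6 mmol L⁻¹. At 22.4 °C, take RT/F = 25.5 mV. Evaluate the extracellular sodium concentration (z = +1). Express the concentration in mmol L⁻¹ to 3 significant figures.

Nernst: E = (25.5/1) · ln([out]/[in]), so ln([out]/[in]) = 47.0 × 1 / 25.5 = 1.8431.
[out]/[in] = e^(1.8431) = 6.316.
[out] = 6.316 × 20.6 = 130.1 mmol L⁻¹.

130 mmol L⁻¹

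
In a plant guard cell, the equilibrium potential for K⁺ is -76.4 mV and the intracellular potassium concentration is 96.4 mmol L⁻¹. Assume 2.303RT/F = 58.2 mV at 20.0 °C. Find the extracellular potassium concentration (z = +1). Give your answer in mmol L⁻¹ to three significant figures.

4.69 mmol L⁻¹

Nernst: E = (58.2/1) · log₁₀([out]/[in]), so log₁₀([out]/[in]) = -76.4 × 1 / 58.2 = -1.3127.
[out]/[in] = 10^(-1.3127) = 0.04867.
[out] = 0.04867 × 96.4 = 4.692 mmol L⁻¹.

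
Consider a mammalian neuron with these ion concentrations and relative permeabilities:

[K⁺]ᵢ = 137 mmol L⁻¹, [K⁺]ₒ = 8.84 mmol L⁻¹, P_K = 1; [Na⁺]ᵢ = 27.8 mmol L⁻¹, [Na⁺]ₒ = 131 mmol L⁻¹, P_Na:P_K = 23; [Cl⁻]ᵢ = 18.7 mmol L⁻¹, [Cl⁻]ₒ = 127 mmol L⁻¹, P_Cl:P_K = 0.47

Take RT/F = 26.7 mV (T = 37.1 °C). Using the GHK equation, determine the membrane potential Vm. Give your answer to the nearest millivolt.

Vm = 26.7 · ln[(Σ P·[cation]ₒ + Σ P·[anion]ᵢ) / (Σ P·[cation]ᵢ + Σ P·[anion]ₒ)]
Numerator = 1×8.84 + 23×131 + 0.47×18.7 = 3031
Denominator = 1×137 + 23×27.8 + 0.47×127 = 836.1
Vm = 26.7 · ln(3.6248) = 26.7 × (1.2878) = 34.38 mV

34 mV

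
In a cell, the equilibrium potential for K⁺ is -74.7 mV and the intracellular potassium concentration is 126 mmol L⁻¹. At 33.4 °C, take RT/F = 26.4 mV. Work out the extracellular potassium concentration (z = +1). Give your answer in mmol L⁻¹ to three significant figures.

Nernst: E = (26.4/1) · ln([out]/[in]), so ln([out]/[in]) = -74.7 × 1 / 26.4 = -2.8295.
[out]/[in] = e^(-2.8295) = 0.05904.
[out] = 0.05904 × 126 = 7.439 mmol L⁻¹.

7.44 mmol L⁻¹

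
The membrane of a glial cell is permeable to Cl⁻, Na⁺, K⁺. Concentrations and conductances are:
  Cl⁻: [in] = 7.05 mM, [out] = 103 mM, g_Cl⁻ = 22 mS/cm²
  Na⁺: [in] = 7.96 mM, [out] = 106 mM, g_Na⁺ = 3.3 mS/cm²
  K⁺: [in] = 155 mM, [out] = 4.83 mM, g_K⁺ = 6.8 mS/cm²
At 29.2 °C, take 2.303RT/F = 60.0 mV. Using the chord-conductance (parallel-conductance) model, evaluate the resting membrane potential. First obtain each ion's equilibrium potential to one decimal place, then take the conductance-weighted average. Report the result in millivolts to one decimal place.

-60.1 mV

E_Cl⁻ = (60.0/-1)·log₁₀(103/7.05) = -69.9 mV
E_Na⁺ = (60.0/1)·log₁₀(106/7.96) = 67.5 mV
E_K⁺ = (60.0/1)·log₁₀(4.83/155) = -90.4 mV
Vm = (Σ gᵢEᵢ)/(Σ gᵢ) = (22·-69.9 + 3.3·67.5 + 6.8·-90.4) / (22 + 3.3 + 6.8)
= -1929.77 / 32.1 = -60.12 mV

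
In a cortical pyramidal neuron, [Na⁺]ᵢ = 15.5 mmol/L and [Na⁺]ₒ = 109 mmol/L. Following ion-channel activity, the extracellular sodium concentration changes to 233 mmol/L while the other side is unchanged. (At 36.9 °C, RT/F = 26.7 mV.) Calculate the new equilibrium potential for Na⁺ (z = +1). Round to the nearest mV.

72 mV

After the shift: [Na⁺]_out = 233, [Na⁺]_in = 15.5 mmol/L.
E_new = (26.7/1)·ln(233/15.5) = 26.70 · (2.7102) = 72.36 mV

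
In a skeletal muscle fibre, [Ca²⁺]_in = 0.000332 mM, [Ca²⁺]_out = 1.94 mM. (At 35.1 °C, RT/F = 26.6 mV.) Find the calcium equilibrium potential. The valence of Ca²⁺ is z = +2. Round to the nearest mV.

115 mV

E = (26.6/z) · ln([Ca²⁺]_out/[Ca²⁺]_in) with z = +2.
= (26.6/2) · ln(1.94/0.000332) = 13.30 · ln(5843)
= 13.30 · (8.6731) = 115.35 mV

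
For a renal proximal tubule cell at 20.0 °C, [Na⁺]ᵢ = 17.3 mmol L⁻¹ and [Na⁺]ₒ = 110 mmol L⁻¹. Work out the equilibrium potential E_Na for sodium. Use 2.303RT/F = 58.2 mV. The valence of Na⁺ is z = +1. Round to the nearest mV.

E = (58.2/z) · log₁₀([Na⁺]_out/[Na⁺]_in) with z = +1.
= (58.2/1) · log₁₀(110/17.3) = 58.20 · log₁₀(6.358)
= 58.20 · (0.8033) = 46.75 mV

47 mV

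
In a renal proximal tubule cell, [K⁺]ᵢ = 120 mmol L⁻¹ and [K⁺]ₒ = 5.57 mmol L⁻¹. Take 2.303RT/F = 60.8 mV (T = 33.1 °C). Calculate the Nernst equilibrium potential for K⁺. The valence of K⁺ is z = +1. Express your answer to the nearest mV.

-81 mV

E = (60.8/z) · log₁₀([K⁺]_out/[K⁺]_in) with z = +1.
= (60.8/1) · log₁₀(5.57/120) = 60.80 · log₁₀(0.04642)
= 60.80 · (-1.3333) = -81.07 mV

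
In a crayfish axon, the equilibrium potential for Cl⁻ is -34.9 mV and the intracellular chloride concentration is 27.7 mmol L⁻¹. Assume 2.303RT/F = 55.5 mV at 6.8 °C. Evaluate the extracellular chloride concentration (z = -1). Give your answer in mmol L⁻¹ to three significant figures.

Nernst: E = (55.5/-1) · log₁₀([out]/[in]), so log₁₀([out]/[in]) = -34.9 × -1 / 55.5 = 0.6288.
[out]/[in] = 10^(0.6288) = 4.254.
[out] = 4.254 × 27.7 = 117.8 mmol L⁻¹.

118 mmol L⁻¹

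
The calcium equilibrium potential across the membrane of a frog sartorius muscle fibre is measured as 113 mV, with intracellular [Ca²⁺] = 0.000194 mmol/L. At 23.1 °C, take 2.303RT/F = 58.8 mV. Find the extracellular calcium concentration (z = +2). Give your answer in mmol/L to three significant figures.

Nernst: E = (58.8/2) · log₁₀([out]/[in]), so log₁₀([out]/[in]) = 113.0 × 2 / 58.8 = 3.8435.
[out]/[in] = 10^(3.8435) = 6975.
[out] = 6975 × 0.000194 = 1.353 mmol/L.

1.35 mmol/L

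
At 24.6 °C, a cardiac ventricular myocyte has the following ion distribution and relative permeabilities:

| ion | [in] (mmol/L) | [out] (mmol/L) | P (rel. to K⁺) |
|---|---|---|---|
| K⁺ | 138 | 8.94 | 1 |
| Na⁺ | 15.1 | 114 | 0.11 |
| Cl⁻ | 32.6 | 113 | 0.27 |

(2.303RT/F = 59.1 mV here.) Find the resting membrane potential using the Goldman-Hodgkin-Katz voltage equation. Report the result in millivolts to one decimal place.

-44.3 mV

Vm = 59.1 · log₁₀[(Σ P·[cation]ₒ + Σ P·[anion]ᵢ) / (Σ P·[cation]ᵢ + Σ P·[anion]ₒ)]
Numerator = 1×8.94 + 0.11×114 + 0.27×32.6 = 30.28
Denominator = 1×138 + 0.11×15.1 + 0.27×113 = 170.2
Vm = 59.1 · log₁₀(0.17795) = 59.1 × (-0.7497) = -44.31 mV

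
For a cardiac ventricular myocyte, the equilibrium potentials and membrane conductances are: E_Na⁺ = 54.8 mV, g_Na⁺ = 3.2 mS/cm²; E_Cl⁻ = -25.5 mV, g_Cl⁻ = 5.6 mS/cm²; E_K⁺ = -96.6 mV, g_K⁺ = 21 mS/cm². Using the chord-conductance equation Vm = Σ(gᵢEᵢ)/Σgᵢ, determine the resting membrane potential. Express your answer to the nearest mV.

Σ gᵢEᵢ = 3.2·(54.8) + 5.6·(-25.5) + 21·(-96.6) = -1996.04
Σ gᵢ = 3.2 + 5.6 + 21 = 29.8
Vm = -1996.04 / 29.8 = -66.98 mV

-67 mV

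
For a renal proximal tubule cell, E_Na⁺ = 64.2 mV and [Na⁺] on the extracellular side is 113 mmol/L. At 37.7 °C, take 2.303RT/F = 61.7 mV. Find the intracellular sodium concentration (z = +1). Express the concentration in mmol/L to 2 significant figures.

10 mmol/L

Nernst: E = (61.7/1) · log₁₀([out]/[in]), so log₁₀([out]/[in]) = 64.2 × 1 / 61.7 = 1.0405.
[out]/[in] = 10^(1.0405) = 10.98.
[in] = 113 / 10.98 = 10.29 mmol/L.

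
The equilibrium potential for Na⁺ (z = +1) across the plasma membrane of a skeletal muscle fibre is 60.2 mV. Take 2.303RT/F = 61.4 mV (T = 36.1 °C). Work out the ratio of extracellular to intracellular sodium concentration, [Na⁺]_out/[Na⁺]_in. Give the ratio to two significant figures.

log₁₀([out]/[in]) = E·z/(61.4) = 60.2 × 1 / 61.4 = 0.9805
[out]/[in] = 10^(0.9805) = 9.56

9.6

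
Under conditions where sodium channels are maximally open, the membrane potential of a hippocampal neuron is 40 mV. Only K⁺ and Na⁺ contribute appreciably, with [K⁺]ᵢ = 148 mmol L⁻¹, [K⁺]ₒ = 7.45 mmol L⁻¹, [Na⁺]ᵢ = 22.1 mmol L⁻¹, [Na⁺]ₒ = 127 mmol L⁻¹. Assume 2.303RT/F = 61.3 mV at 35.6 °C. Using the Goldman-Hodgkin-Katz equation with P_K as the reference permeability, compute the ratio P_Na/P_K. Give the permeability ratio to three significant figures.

23.7

Let α = P_Na/P_K. GHK: Vm = 61.3·log₁₀[(Kₒ + α·Naₒ)/(Kᵢ + α·Naᵢ)].
10^(Vm/61.3) = 10^(40.0/61.3) = 4.4929
So 4.4929·(Kᵢ + α·Naᵢ) = Kₒ + α·Naₒ → α = (4.4929·148.0 − 7.45) / (127.0 − 4.4929·22.1)
α = (665 − 7.45) / (127.0 − 99.29) = 657.5/27.71 = 23.73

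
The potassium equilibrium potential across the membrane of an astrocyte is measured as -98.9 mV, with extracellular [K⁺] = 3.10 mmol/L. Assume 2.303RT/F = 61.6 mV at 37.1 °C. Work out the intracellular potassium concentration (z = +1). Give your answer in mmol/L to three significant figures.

Nernst: E = (61.6/1) · log₁₀([out]/[in]), so log₁₀([out]/[in]) = -98.9 × 1 / 61.6 = -1.6055.
[out]/[in] = 10^(-1.6055) = 0.0248.
[in] = 3.10 / 0.0248 = 125 mmol/L.

125 mmol/L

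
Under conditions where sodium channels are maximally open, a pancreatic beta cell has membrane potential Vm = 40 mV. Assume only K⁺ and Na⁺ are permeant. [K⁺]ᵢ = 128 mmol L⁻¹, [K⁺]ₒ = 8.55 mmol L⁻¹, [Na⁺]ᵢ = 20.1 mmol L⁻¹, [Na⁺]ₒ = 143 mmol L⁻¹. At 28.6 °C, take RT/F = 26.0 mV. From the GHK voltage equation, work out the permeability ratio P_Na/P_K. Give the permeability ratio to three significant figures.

Let α = P_Na/P_K. GHK: Vm = 26.0·ln[(Kₒ + α·Naₒ)/(Kᵢ + α·Naᵢ)].
e^(Vm/26.0) = e^(40.0/26.0) = 4.6574
So 4.6574·(Kᵢ + α·Naᵢ) = Kₒ + α·Naₒ → α = (4.6574·128.0 − 8.55) / (143.0 − 4.6574·20.1)
α = (596.1 − 8.55) / (143.0 − 93.61) = 587.6/49.39 = 11.9

11.9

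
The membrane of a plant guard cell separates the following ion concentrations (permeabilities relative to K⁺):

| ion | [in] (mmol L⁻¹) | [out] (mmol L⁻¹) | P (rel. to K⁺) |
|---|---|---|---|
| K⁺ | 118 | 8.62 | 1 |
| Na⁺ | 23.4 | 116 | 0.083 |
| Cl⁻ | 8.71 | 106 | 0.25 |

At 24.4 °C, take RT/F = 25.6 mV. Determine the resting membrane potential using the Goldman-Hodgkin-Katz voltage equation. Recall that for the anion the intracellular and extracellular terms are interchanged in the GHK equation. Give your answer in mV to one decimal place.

-50.4 mV

Vm = 25.6 · ln[(Σ P·[cation]ₒ + Σ P·[anion]ᵢ) / (Σ P·[cation]ᵢ + Σ P·[anion]ₒ)]
Numerator = 1×8.62 + 0.083×116 + 0.25×8.71 = 20.43
Denominator = 1×118 + 0.083×23.4 + 0.25×106 = 146.4
Vm = 25.6 · ln(0.13948) = 25.6 × (-1.9698) = -50.43 mV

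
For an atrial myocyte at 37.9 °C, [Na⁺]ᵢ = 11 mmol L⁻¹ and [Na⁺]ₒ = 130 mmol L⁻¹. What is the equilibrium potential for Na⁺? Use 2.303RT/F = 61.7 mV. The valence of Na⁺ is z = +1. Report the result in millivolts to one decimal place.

E = (61.7/z) · log₁₀([Na⁺]_out/[Na⁺]_in) with z = +1.
= (61.7/1) · log₁₀(130/11) = 61.70 · log₁₀(11.82)
= 61.70 · (1.0726) = 66.18 mV

66.2 mV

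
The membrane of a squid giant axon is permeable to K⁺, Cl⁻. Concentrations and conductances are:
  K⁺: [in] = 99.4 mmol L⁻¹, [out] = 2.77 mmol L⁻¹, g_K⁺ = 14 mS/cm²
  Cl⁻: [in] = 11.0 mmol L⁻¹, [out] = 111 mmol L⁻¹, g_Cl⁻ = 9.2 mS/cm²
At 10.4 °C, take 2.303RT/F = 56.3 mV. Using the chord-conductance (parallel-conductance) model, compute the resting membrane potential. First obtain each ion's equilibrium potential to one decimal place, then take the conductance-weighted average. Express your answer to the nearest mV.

-75 mV

E_K⁺ = (56.3/1)·log₁₀(2.77/99.4) = -87.5 mV
E_Cl⁻ = (56.3/-1)·log₁₀(111/11.0) = -56.5 mV
Vm = (Σ gᵢEᵢ)/(Σ gᵢ) = (14·-87.5 + 9.2·-56.5) / (14 + 9.2)
= -1744.80 / 23.2 = -75.21 mV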